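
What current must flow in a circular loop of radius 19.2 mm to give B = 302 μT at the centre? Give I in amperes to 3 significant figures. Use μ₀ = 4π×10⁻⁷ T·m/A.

I ≈ 9.23 A

At the centre of a circular loop B = μ₀I/(2R), so I = 2RB/μ₀.
With R = 0.0192 m, I = 2 × 0.0192 × 3.02×10⁻⁴ / (4π×10⁻⁷) = 9.23 A.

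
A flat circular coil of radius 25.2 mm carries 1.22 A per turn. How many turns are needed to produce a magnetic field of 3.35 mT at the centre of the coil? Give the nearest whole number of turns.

For an N-turn coil, B = Nμ₀I/(2R). A single turn gives B₁ = 3.04×10⁻⁵ T with R = 0.0252 m.
N = B/B₁ = 3.35×10⁻³ / 3.04×10⁻⁵ = 110.13.

N = 110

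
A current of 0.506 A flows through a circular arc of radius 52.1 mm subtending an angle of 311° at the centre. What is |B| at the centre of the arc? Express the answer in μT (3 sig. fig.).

B ≈ 5.27 μT

The Biot–Savart field of a circular arc at its centre is B = μ₀Iφ/(4πR), with φ = 5.428 rad.
B = (4π×10⁻⁷ × 0.506 × 5.428) / (4π × 0.0521) = 5.27×10⁻⁶ T.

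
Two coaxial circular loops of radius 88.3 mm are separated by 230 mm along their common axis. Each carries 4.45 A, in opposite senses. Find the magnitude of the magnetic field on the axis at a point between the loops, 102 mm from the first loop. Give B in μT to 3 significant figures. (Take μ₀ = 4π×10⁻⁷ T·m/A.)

Each loop contributes B = μ₀IR²/[2(R²+z²)^(3/2)] on the axis, with z measured from that loop.
Loop 1 (z = 0.102 m): B₁ = 8.88×10⁻⁶ T. Loop 2 (z = 0.128 m): B₂ = 5.80×10⁻⁶ T.
The fields oppose: B = |B₁ − B₂| = 3.08×10⁻⁶ T.

B ≈ 3.08 μT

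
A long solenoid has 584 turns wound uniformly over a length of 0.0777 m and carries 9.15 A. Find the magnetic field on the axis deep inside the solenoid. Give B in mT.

B ≈ 86.4 mT

Inside a long solenoid, B = μ₀nI with n = 7516 turns/m.
B = 4π×10⁻⁷ × 7516 × 9.15 = 8.64×10⁻² T.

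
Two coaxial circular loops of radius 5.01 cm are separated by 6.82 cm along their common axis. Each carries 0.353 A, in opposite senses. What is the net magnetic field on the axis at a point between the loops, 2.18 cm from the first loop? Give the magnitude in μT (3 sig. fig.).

B ≈ 1.66 μT

Each loop contributes B = μ₀IR²/[2(R²+z²)^(3/2)] on the axis, with z measured from that loop.
Loop 1 (z = 0.0218 m): B₁ = 3.41×10⁻⁶ T. Loop 2 (z = 0.0464 m): B₂ = 1.75×10⁻⁶ T.
The fields oppose: B = |B₁ − B₂| = 1.66×10⁻⁶ T.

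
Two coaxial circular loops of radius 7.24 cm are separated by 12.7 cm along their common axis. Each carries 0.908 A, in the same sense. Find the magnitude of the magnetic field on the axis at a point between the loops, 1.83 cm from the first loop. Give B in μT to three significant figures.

B ≈ 8.52 μT

Each loop contributes B = μ₀IR²/[2(R²+z²)^(3/2)] on the axis, with z measured from that loop.
Loop 1 (z = 0.0183 m): B₁ = 7.18×10⁻⁶ T. Loop 2 (z = 0.1087 m): B₂ = 1.34×10⁻⁶ T.
The fields add: B = B₁ + B₂ = 8.52×10⁻⁶ T.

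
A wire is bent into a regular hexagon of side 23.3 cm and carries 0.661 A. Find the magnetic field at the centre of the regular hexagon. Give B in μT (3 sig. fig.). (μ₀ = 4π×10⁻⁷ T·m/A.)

Each side is a finite straight segment at perpendicular distance d = a/(2 tan(π/6)) = 0.2018 m from the centre, with end-angles ±π/6.
One side contributes B₁ = (μ₀I/4πd)·2 sin(π/6) = 3.28×10⁻⁷ T.
All 6 sides add in the same direction: B = 6 × 3.28×10⁻⁷ = 1.97×10⁻⁶ T.

B ≈ 1.97 μT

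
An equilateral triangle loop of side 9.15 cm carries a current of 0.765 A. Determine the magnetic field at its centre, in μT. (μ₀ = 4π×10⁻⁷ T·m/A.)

Each side is a finite straight segment at perpendicular distance d = a/(2 tan(π/3)) = 0.02641 m from the centre, with end-angles ±π/3.
One side contributes B₁ = (μ₀I/4πd)·2 sin(π/3) = 5.02×10⁻⁶ T.
All 3 sides add in the same direction: B = 3 × 5.02×10⁻⁶ = 1.50×10⁻⁵ T.

B ≈ 15.0 μT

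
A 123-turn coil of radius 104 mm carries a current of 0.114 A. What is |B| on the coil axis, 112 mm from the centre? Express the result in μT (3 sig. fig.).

B ≈ 26.7 μT

For an N-turn flat coil, B = Nμ₀IR²/[2(R²+z²)^(3/2)] with R = 0.104 m, z = 0.112 m.
B = 123 × 2.17×10⁻⁷ T = 2.67×10⁻⁵ T.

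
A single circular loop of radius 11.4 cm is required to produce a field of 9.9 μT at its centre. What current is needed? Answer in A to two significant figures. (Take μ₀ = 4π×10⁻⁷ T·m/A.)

I ≈ 1.8 A

At the centre of a circular loop B = μ₀I/(2R), so I = 2RB/μ₀.
With R = 0.114 m, I = 2 × 0.114 × 9.90×10⁻⁶ / (4π×10⁻⁷) = 1.80 A.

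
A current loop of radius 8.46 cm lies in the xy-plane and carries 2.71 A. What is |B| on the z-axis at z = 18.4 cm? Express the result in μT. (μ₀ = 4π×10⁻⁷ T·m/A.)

On the axis of a circular loop, B = μ₀IR² / [2(R²+z²)^(3/2)].
R² + z² = (0.0846)² + (0.184)² = 0.04101 m², and (R²+z²)^(3/2) = 8.31×10⁻³ m³.
B = (4π×10⁻⁷ × 2.71 × 0.007157) / (2 × 8.31×10⁻³) = 1.47×10⁻⁶ T.

B ≈ 1.47 μT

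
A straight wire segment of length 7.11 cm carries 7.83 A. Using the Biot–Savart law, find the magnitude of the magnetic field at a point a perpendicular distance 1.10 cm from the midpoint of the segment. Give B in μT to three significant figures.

B ≈ 136 μT

For a finite straight segment, B = (μ₀I/4πd)(sinθ₁ + sinθ₂), where θ₁, θ₂ are the angles from the perpendicular to each end.
The perpendicular from the point meets the wire at its midpoint, so each end is L/2 = 0.03555 m away along the wire.
sinθ₁ = 0.03555/√(0.03555²+0.011²) = 0.9553; sinθ₂ = 0.03555/√(0.03555²+0.011²) = 0.9553.
B = (4π×10⁻⁷ × 7.83) / (4π × 0.011) × (0.9553 + 0.9553) = 1.36×10⁻⁴ T.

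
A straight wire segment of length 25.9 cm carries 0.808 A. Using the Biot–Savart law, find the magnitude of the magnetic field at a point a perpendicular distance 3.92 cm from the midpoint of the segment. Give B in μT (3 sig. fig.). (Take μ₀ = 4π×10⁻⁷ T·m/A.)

For a finite straight segment, B = (μ₀I/4πd)(sinθ₁ + sinθ₂), where θ₁, θ₂ are the angles from the perpendicular to each end.
The perpendicular from the point meets the wire at its midpoint, so each end is L/2 = 0.1295 m away along the wire.
sinθ₁ = 0.1295/√(0.1295²+0.0392²) = 0.9571; sinθ₂ = 0.1295/√(0.1295²+0.0392²) = 0.9571.
B = (4π×10⁻⁷ × 0.808) / (4π × 0.0392) × (0.9571 + 0.9571) = 3.95×10⁻⁶ T.

B ≈ 3.95 μT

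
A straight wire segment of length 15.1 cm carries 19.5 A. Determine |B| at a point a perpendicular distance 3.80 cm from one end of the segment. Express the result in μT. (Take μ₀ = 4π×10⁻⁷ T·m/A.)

For a finite straight segment, B = (μ₀I/4πd)(sinθ₁ + sinθ₂), where θ₁, θ₂ are the angles from the perpendicular to each end.
The perpendicular foot is at one end, so the two end-offsets along the wire are 0 and L = 0.151 m.
sinθ₁ = 0/√(0²+0.038²) = 0.0000; sinθ₂ = 0.151/√(0.151²+0.038²) = 0.9698.
B = (4π×10⁻⁷ × 19.5) / (4π × 0.038) × (0.0000 + 0.9698) = 4.98×10⁻⁵ T.

B ≈ 49.8 μT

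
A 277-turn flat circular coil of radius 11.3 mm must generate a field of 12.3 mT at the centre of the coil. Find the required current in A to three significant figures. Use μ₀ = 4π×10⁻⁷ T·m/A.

I ≈ 0.799 A

For an N-turn coil, B = Nμ₀I/(2R) with R = 0.0113 m, so I = 2RB/(Nμ₀) = 2 × 0.0113 × 1.23×10⁻² / (277 × 4π×10⁻⁷) = 0.799 A.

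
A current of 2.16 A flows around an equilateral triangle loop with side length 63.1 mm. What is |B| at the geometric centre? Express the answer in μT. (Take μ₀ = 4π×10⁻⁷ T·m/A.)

B ≈ 61.6 μT

Each side is a finite straight segment at perpendicular distance d = a/(2 tan(π/3)) = 0.01822 m from the centre, with end-angles ±π/3.
One side contributes B₁ = (μ₀I/4πd)·2 sin(π/3) = 2.05×10⁻⁵ T.
All 3 sides add in the same direction: B = 3 × 2.05×10⁻⁵ = 6.16×10⁻⁵ T.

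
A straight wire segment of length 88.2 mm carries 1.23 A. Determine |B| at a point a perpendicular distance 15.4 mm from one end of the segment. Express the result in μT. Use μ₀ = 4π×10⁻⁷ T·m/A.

For a finite straight segment, B = (μ₀I/4πd)(sinθ₁ + sinθ₂), where θ₁, θ₂ are the angles from the perpendicular to each end.
The perpendicular foot is at one end, so the two end-offsets along the wire are 0 and L = 0.0882 m.
sinθ₁ = 0/√(0²+0.0154²) = 0.0000; sinθ₂ = 0.0882/√(0.0882²+0.0154²) = 0.9851.
B = (4π×10⁻⁷ × 1.23) / (4π × 0.0154) × (0.0000 + 0.9851) = 7.87×10⁻⁶ T.

B ≈ 7.87 μT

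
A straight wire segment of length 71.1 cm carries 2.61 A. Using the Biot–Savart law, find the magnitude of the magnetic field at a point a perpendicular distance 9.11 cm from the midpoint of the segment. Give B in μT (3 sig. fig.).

B ≈ 5.55 μT

For a finite straight segment, B = (μ₀I/4πd)(sinθ₁ + sinθ₂), where θ₁, θ₂ are the angles from the perpendicular to each end.
The perpendicular from the point meets the wire at its midpoint, so each end is L/2 = 0.3555 m away along the wire.
sinθ₁ = 0.3555/√(0.3555²+0.0911²) = 0.9687; sinθ₂ = 0.3555/√(0.3555²+0.0911²) = 0.9687.
B = (4π×10⁻⁷ × 2.61) / (4π × 0.0911) × (0.9687 + 0.9687) = 5.55×10⁻⁶ T.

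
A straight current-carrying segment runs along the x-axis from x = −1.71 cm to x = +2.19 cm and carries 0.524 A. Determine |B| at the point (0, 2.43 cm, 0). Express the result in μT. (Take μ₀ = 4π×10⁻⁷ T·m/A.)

For a finite straight segment, B = (μ₀I/4πd)(sinθ₁ + sinθ₂), where θ₁, θ₂ are the angles from the perpendicular to each end.
The perpendicular distance is d = 0.0243 m; the end-offsets along the wire are a = 0.0171 m and b = 0.0219 m.
sinθ₁ = 0.0171/√(0.0171²+0.0243²) = 0.5755; sinθ₂ = 0.0219/√(0.0219²+0.0243²) = 0.6695.
B = (4π×10⁻⁷ × 0.524) / (4π × 0.0243) × (0.5755 + 0.6695) = 2.68×10⁻⁶ T.

B ≈ 2.68 μT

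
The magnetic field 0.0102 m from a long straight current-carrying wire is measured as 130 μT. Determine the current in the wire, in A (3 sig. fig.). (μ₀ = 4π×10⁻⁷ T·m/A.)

I ≈ 6.63 A

For a long straight wire B = μ₀I/(2πd), so I = 2πdB/μ₀.
I = 2π × 0.0102 × 1.30×10⁻⁴ / (4π×10⁻⁷) = 6.63 A.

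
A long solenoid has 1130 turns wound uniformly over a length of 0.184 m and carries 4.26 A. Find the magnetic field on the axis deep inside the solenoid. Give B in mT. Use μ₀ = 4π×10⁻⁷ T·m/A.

B ≈ 32.9 mT

Inside a long solenoid, B = μ₀nI with n = 6141 turns/m.
B = 4π×10⁻⁷ × 6141 × 4.26 = 3.29×10⁻² T.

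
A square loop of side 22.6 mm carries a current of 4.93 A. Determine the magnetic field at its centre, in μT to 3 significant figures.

B ≈ 247 μT

Each side is a finite straight segment at perpendicular distance d = a/(2 tan(π/4)) = 0.0113 m from the centre, with end-angles ±π/4.
One side contributes B₁ = (μ₀I/4πd)·2 sin(π/4) = 6.17×10⁻⁵ T.
All 4 sides add in the same direction: B = 4 × 6.17×10⁻⁵ = 2.47×10⁻⁴ T.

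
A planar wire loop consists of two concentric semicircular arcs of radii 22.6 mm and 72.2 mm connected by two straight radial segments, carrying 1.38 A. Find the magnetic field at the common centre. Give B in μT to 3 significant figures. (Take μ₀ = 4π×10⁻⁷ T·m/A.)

The radial connectors point toward the centre, so dl × r̂ = 0 and they contribute nothing.
Each semicircle gives μ₀I/(4R): inner arc 1.92×10⁻⁵ T, outer arc 6.00×10⁻⁶ T.
The two arcs carry current in opposite angular senses, so their fields oppose: B = |1.92×10⁻⁵ − 6.00×10⁻⁶| = 1.32×10⁻⁵ T.

B ≈ 13.2 μT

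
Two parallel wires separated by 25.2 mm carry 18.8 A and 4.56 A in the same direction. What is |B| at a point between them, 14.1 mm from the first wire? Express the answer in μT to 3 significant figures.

Each long wire gives B = μ₀I/(2πd). Distances are d₁ = 0.0141 m and d₂ = 0.0111 m.
B₁ = 2.67×10⁻⁴ T, B₂ = 8.22×10⁻⁵ T.
Between parallel currents the two contributions point in opposite directions, so they subtract. B = |B₁ − B₂| = |2.67×10⁻⁴ − 8.22×10⁻⁵| = 1.85×10⁻⁴ T.

B ≈ 185 μT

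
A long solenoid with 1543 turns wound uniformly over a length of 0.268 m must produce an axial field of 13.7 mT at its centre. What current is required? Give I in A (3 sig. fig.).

Inside a long solenoid B = μ₀nI with n = 5757 m⁻¹, so I = B/(μ₀n).
I = 1.37×10⁻² / (4π×10⁻⁷ × 5757) = 1.89 A.

I ≈ 1.89 A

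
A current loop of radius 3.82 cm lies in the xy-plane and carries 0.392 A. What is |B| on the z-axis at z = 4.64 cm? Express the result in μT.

On the axis of a circular loop, B = μ₀IR² / [2(R²+z²)^(3/2)].
R² + z² = (0.0382)² + (0.0464)² = 0.003612 m², and (R²+z²)^(3/2) = 2.17×10⁻⁴ m³.
B = (4π×10⁻⁷ × 0.392 × 0.001459) / (2 × 2.17×10⁻⁴) = 1.66×10⁻⁶ T.

B ≈ 1.66 μT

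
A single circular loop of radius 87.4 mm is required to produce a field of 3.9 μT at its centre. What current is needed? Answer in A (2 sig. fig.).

At the centre of a circular loop B = μ₀I/(2R), so I = 2RB/μ₀.
With R = 0.0874 m, I = 2 × 0.0874 × 3.90×10⁻⁶ / (4π×10⁻⁷) = 0.542 A.

I ≈ 0.54 A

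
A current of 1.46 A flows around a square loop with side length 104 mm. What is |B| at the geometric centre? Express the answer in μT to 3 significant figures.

Each side is a finite straight segment at perpendicular distance d = a/(2 tan(π/4)) = 0.052 m from the centre, with end-angles ±π/4.
One side contributes B₁ = (μ₀I/4πd)·2 sin(π/4) = 3.97×10⁻⁶ T.
All 4 sides add in the same direction: B = 4 × 3.97×10⁻⁶ = 1.59×10⁻⁵ T.

B ≈ 15.9 μT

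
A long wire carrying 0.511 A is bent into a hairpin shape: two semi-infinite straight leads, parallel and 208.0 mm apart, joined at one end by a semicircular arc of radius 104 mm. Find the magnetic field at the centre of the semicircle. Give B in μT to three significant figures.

B ≈ 2.53 μT

The semicircular arc contributes B_arc = μ₀I·π/(4πR) = μ₀I/(4R) = 1.54×10⁻⁶ T.
Each semi-infinite lead is at perpendicular distance R = 0.104 m from the centre, with the perpendicular foot at its near end, so it contributes μ₀I/(4πR); both point the same way, together 9.83×10⁻⁷ T.
Arc and leads all point the same direction: B = 1.54×10⁻⁶ + 9.83×10⁻⁷ = 2.53×10⁻⁶ T.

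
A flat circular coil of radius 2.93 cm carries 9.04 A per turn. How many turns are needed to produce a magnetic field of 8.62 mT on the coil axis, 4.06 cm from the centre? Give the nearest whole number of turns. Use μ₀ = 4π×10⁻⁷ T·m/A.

For an N-turn coil, B = Nμ₀IR²/[2(R²+z²)^(3/2)]. A single turn gives B₁ = 3.88×10⁻⁵ T with R = 0.0293 m, z = 0.0406 m.
N = B/B₁ = 8.62×10⁻³ / 3.88×10⁻⁵ = 221.88.

N = 222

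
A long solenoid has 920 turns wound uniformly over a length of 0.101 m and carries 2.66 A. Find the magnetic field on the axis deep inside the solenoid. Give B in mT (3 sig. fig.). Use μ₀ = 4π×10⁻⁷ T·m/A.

B ≈ 30.4 mT

Inside a long solenoid, B = μ₀nI with n = 9109 turns/m.
B = 4π×10⁻⁷ × 9109 × 2.66 = 3.04×10⁻² T.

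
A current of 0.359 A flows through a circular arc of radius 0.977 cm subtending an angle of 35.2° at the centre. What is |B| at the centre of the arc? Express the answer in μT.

The Biot–Savart field of a circular arc at its centre is B = μ₀Iφ/(4πR), with φ = 0.6144 rad.
B = (4π×10⁻⁷ × 0.359 × 0.6144) / (4π × 0.00977) = 2.26×10⁻⁶ T.

B ≈ 2.26 μT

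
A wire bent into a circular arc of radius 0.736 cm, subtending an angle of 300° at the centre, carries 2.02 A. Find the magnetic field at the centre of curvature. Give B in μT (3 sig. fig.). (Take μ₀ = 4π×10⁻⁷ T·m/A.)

The Biot–Savart field of a circular arc at its centre is B = μ₀Iφ/(4πR), with φ = 5.236 rad.
B = (4π×10⁻⁷ × 2.02 × 5.236) / (4π × 0.00736) = 1.44×10⁻⁴ T.

B ≈ 144 μT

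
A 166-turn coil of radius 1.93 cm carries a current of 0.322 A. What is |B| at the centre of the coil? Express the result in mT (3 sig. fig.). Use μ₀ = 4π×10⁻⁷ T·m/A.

For an N-turn flat coil, B = Nμ₀I/(2R) with R = 0.0193 m.
B = 166 × 1.05×10⁻⁵ T = 1.74×10⁻³ T.

B ≈ 1.74 mT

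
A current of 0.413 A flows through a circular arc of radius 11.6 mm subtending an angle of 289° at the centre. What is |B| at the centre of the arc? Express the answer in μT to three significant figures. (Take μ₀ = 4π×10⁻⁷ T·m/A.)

B ≈ 18.0 μT

The Biot–Savart field of a circular arc at its centre is B = μ₀Iφ/(4πR), with φ = 5.044 rad.
B = (4π×10⁻⁷ × 0.413 × 5.044) / (4π × 0.0116) = 1.80×10⁻⁵ T.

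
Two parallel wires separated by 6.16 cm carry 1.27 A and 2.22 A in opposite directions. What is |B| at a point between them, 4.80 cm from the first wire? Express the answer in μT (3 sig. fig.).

Each long wire gives B = μ₀I/(2πd). Distances are d₁ = 0.048 m and d₂ = 0.0136 m.
B₁ = 5.29×10⁻⁶ T, B₂ = 3.26×10⁻⁵ T.
Between antiparallel currents both contributions point the same way, so they add. B = B₁ + B₂ = 5.29×10⁻⁶ + 3.26×10⁻⁵ = 3.79×10⁻⁵ T.

B ≈ 37.9 μT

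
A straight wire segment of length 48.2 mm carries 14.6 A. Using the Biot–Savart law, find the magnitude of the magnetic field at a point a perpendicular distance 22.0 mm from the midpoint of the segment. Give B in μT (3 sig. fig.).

For a finite straight segment, B = (μ₀I/4πd)(sinθ₁ + sinθ₂), where θ₁, θ₂ are the angles from the perpendicular to each end.
The perpendicular from the point meets the wire at its midpoint, so each end is L/2 = 0.0241 m away along the wire.
sinθ₁ = 0.0241/√(0.0241²+0.022²) = 0.7386; sinθ₂ = 0.0241/√(0.0241²+0.022²) = 0.7386.
B = (4π×10⁻⁷ × 14.6) / (4π × 0.022) × (0.7386 + 0.7386) = 9.80×10⁻⁵ T.

B ≈ 98.0 μT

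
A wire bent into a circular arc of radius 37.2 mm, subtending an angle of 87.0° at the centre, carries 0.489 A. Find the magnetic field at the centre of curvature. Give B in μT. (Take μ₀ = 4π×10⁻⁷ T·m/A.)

B ≈ 2.00 μT

The Biot–Savart field of a circular arc at its centre is B = μ₀Iφ/(4πR), with φ = 1.518 rad.
B = (4π×10⁻⁷ × 0.489 × 1.518) / (4π × 0.0372) = 2.00×10⁻⁶ T.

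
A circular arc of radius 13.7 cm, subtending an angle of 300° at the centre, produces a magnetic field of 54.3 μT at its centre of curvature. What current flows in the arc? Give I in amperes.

For a circular arc, B = μ₀Iφ/(4πR) with φ in radians; here φ = 5.236 rad.
So I = 4πRB/(μ₀φ) = 4π × 0.137 × 5.43×10⁻⁵ / (4π×10⁻⁷ × 5.236) = 14.2 A.

I ≈ 14.2 A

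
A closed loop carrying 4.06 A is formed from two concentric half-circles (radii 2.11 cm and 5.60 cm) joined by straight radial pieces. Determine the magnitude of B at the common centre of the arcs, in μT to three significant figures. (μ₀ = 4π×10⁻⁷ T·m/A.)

The radial connectors point toward the centre, so dl × r̂ = 0 and they contribute nothing.
Each semicircle gives μ₀I/(4R): inner arc 6.04×10⁻⁵ T, outer arc 2.28×10⁻⁵ T.
The two arcs carry current in opposite angular senses, so their fields oppose: B = |6.04×10⁻⁵ − 2.28×10⁻⁵| = 3.77×10⁻⁵ T.

B ≈ 37.7 μT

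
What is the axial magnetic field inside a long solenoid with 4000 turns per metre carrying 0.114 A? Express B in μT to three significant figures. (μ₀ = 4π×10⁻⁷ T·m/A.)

B ≈ 573 μT

Inside a long solenoid, B = μ₀nI with n = 4000 turns/m.
B = 4π×10⁻⁷ × 4000 × 0.114 = 5.73×10⁻⁴ T.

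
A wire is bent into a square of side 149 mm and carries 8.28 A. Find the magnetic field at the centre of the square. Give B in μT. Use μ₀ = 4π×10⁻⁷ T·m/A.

B ≈ 62.9 μT

Each side is a finite straight segment at perpendicular distance d = a/(2 tan(π/4)) = 0.0745 m from the centre, with end-angles ±π/4.
One side contributes B₁ = (μ₀I/4πd)·2 sin(π/4) = 1.57×10⁻⁵ T.
All 4 sides add in the same direction: B = 4 × 1.57×10⁻⁵ = 6.29×10⁻⁵ T.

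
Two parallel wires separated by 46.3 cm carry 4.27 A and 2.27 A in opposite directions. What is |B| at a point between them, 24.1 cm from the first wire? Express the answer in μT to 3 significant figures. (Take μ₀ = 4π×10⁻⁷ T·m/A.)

B ≈ 5.59 μT

Each long wire gives B = μ₀I/(2πd). Distances are d₁ = 0.241 m and d₂ = 0.222 m.
B₁ = 3.54×10⁻⁶ T, B₂ = 2.05×10⁻⁶ T.
Between antiparallel currents both contributions point the same way, so they add. B = B₁ + B₂ = 3.54×10⁻⁶ + 2.05×10⁻⁶ = 5.59×10⁻⁶ T.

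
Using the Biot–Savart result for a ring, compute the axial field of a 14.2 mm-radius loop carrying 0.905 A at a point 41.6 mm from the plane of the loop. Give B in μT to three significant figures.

B ≈ 1.35 μT

On the axis of a circular loop, B = μ₀IR² / [2(R²+z²)^(3/2)].
R² + z² = (0.0142)² + (0.0416)² = 0.001932 m², and (R²+z²)^(3/2) = 8.49×10⁻⁵ m³.
B = (4π×10⁻⁷ × 0.905 × 0.0002016) / (2 × 8.49×10⁻⁵) = 1.35×10⁻⁶ T.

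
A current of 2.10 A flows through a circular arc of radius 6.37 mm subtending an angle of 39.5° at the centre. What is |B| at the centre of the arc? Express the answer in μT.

The Biot–Savart field of a circular arc at its centre is B = μ₀Iφ/(4πR), with φ = 0.6894 rad.
B = (4π×10⁻⁷ × 2.10 × 0.6894) / (4π × 0.00637) = 2.27×10⁻⁵ T.

B ≈ 22.7 μT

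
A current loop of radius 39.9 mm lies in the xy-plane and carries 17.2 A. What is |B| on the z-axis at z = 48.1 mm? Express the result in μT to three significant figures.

B ≈ 70.5 μT

On the axis of a circular loop, B = μ₀IR² / [2(R²+z²)^(3/2)].
R² + z² = (0.0399)² + (0.0481)² = 0.003906 m², and (R²+z²)^(3/2) = 2.44×10⁻⁴ m³.
B = (4π×10⁻⁷ × 17.2 × 0.001592) / (2 × 2.44×10⁻⁴) = 7.05×10⁻⁵ T.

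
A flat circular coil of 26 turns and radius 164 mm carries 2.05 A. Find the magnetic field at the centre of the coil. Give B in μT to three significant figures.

For an N-turn flat coil, B = Nμ₀I/(2R) with R = 0.164 m.
B = 26 × 7.85×10⁻⁶ T = 2.04×10⁻⁴ T.

B ≈ 204 μT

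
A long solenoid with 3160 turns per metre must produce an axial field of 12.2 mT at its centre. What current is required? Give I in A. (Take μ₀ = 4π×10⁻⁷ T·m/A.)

I ≈ 3.07 A

Inside a long solenoid B = μ₀nI with n = 3160 m⁻¹, so I = B/(μ₀n).
I = 1.22×10⁻² / (4π×10⁻⁷ × 3160) = 3.07 A.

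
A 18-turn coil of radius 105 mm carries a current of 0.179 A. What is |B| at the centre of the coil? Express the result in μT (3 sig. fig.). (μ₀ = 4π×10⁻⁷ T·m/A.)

B ≈ 19.3 μT

For an N-turn flat coil, B = Nμ₀I/(2R) with R = 0.105 m.
B = 18 × 1.07×10⁻⁶ T = 1.93×10⁻⁵ T.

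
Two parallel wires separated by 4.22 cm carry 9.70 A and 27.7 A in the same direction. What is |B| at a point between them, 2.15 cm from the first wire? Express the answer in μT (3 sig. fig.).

Each long wire gives B = μ₀I/(2πd). Distances are d₁ = 0.0215 m and d₂ = 0.0207 m.
B₁ = 9.02×10⁻⁵ T, B₂ = 2.68×10⁻⁴ T.
Between parallel currents the two contributions point in opposite directions, so they subtract. B = |B₁ − B₂| = |9.02×10⁻⁵ − 2.68×10⁻⁴| = 1.77×10⁻⁴ T.

B ≈ 177 μT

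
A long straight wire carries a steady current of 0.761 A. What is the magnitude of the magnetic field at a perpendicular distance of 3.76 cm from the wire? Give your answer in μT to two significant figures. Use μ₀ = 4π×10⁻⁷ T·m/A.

B ≈ 4.0 μT

For an infinitely long straight wire, B = μ₀I/(2πd).
B = (4π×10⁻⁷ × 0.761) / (2π × 0.0376) = 4.05×10⁻⁶ T.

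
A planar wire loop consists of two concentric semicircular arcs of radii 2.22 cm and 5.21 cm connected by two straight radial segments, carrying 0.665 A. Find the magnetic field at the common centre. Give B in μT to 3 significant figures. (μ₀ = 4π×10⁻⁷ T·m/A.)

B ≈ 5.40 μT

The radial connectors point toward the centre, so dl × r̂ = 0 and they contribute nothing.
Each semicircle gives μ₀I/(4R): inner arc 9.41×10⁻⁶ T, outer arc 4.01×10⁻⁶ T.
The two arcs carry current in opposite angular senses, so their fields oppose: B = |9.41×10⁻⁶ − 4.01×10⁻⁶| = 5.40×10⁻⁶ T.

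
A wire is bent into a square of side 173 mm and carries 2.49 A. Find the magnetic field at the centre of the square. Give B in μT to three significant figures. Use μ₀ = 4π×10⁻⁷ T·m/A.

B ≈ 16.3 μT

Each side is a finite straight segment at perpendicular distance d = a/(2 tan(π/4)) = 0.0865 m from the centre, with end-angles ±π/4.
One side contributes B₁ = (μ₀I/4πd)·2 sin(π/4) = 4.07×10⁻⁶ T.
All 4 sides add in the same direction: B = 4 × 4.07×10⁻⁶ = 1.63×10⁻⁵ T.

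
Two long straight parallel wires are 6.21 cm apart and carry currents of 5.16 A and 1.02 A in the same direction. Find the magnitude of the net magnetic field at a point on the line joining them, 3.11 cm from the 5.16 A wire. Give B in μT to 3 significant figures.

B ≈ 26.6 μT

Each long wire gives B = μ₀I/(2πd). Distances are d₁ = 0.0311 m and d₂ = 0.031 m.
B₁ = 3.32×10⁻⁵ T, B₂ = 6.58×10⁻⁶ T.
Between parallel currents the two contributions point in opposite directions, so they subtract. B = |B₁ − B₂| = |3.32×10⁻⁵ − 6.58×10⁻⁶| = 2.66×10⁻⁵ T.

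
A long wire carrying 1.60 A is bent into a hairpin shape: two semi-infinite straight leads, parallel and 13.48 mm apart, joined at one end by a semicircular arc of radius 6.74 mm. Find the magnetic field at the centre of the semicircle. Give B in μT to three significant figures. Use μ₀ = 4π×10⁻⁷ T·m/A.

The semicircular arc contributes B_arc = μ₀I·π/(4πR) = μ₀I/(4R) = 7.46×10⁻⁵ T.
Each semi-infinite lead is at perpendicular distance R = 0.00674 m from the centre, with the perpendicular foot at its near end, so it contributes μ₀I/(4πR); both point the same way, together 4.75×10⁻⁵ T.
Arc and leads all point the same direction: B = 7.46×10⁻⁵ + 4.75×10⁻⁵ = 1.22×10⁻⁴ T.

B ≈ 122 μT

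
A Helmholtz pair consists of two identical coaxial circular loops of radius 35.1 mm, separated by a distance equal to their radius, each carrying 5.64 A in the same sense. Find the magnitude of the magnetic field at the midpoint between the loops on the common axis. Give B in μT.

Each loop contributes B = μ₀IR²/[2(R²+z²)^(3/2)] on the axis, with z measured from that loop.
Loop 1 (z = 0.01755 m): B₁ = 7.22×10⁻⁵ T. Loop 2 (z = 0.01755 m): B₂ = 7.22×10⁻⁵ T.
The fields add: B = B₁ + B₂ = 1.44×10⁻⁴ T.

B ≈ 144 μT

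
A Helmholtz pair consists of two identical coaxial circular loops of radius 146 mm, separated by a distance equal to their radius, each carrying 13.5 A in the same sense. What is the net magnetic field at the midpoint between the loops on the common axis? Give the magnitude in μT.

Each loop contributes B = μ₀IR²/[2(R²+z²)^(3/2)] on the axis, with z measured from that loop.
Loop 1 (z = 0.073 m): B₁ = 4.16×10⁻⁵ T. Loop 2 (z = 0.073 m): B₂ = 4.16×10⁻⁵ T.
The fields add: B = B₁ + B₂ = 8.31×10⁻⁵ T.

B ≈ 83.1 μT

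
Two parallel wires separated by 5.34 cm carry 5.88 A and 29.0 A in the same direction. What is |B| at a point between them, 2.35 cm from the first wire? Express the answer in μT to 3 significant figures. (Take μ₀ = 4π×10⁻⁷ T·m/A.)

B ≈ 144 μT

Each long wire gives B = μ₀I/(2πd). Distances are d₁ = 0.0235 m and d₂ = 0.0299 m.
B₁ = 5.00×10⁻⁵ T, B₂ = 1.94×10⁻⁴ T.
Between parallel currents the two contributions point in opposite directions, so they subtract. B = |B₁ − B₂| = |5.00×10⁻⁵ − 1.94×10⁻⁴| = 1.44×10⁻⁴ T.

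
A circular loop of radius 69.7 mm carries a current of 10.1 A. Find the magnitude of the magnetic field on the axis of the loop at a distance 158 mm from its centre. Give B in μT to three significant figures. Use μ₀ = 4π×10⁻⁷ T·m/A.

On the axis of a circular loop, B = μ₀IR² / [2(R²+z²)^(3/2)].
R² + z² = (0.0697)² + (0.158)² = 0.02982 m², and (R²+z²)^(3/2) = 5.15×10⁻³ m³.
B = (4π×10⁻⁷ × 10.1 × 0.004858) / (2 × 5.15×10⁻³) = 5.99×10⁻⁶ T.

B ≈ 5.99 μT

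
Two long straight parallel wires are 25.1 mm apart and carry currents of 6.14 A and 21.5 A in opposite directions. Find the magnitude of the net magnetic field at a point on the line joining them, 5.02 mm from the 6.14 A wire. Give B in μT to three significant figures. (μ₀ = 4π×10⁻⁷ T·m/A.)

Each long wire gives B = μ₀I/(2πd). Distances are d₁ = 0.00502 m and d₂ = 0.02008 m.
B₁ = 2.45×10⁻⁴ T, B₂ = 2.14×10⁻⁴ T.
Between antiparallel currents both contributions point the same way, so they add. B = B₁ + B₂ = 2.45×10⁻⁴ + 2.14×10⁻⁴ = 4.59×10⁻⁴ T.

B ≈ 459 μT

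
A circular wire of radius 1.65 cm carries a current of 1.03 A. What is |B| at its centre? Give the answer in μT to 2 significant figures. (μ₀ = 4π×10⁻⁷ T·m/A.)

At the centre of a circular loop the Biot–Savart law gives B = μ₀I/(2R).
B = (4π×10⁻⁷ × 1.03) / (2 × 0.0165) = 3.92×10⁻⁵ T.

B ≈ 39 μT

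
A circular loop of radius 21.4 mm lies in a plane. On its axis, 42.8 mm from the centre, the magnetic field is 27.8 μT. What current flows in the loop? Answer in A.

On the axis of a loop, B = μ₀IR²/[2(R²+z²)^(3/2)], so I = 2B(R²+z²)^(3/2)/(μ₀R²).
R² + z² = 0.000458 + 0.001832 = 0.00229 m²; raised to 3/2 gives 1.10×10⁻⁴ m³.
I = 2 × 2.78×10⁻⁵ × 1.10×10⁻⁴ / (1.26×10⁻⁶ × 0.000458) = 10.6 A.

I ≈ 10.6 A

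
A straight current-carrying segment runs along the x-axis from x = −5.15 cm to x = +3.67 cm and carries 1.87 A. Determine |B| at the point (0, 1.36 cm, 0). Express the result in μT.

B ≈ 26.2 μT

For a finite straight segment, B = (μ₀I/4πd)(sinθ₁ + sinθ₂), where θ₁, θ₂ are the angles from the perpendicular to each end.
The perpendicular distance is d = 0.0136 m; the end-offsets along the wire are a = 0.0515 m and b = 0.0367 m.
sinθ₁ = 0.0515/√(0.0515²+0.0136²) = 0.9669; sinθ₂ = 0.0367/√(0.0367²+0.0136²) = 0.9377.
B = (4π×10⁻⁷ × 1.87) / (4π × 0.0136) × (0.9669 + 0.9377) = 2.62×10⁻⁵ T.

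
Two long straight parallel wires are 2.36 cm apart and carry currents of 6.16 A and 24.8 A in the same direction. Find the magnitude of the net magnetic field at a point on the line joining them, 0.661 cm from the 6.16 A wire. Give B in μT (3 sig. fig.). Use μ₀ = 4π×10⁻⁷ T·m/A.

B ≈ 106 μT

Each long wire gives B = μ₀I/(2πd). Distances are d₁ = 0.00661 m and d₂ = 0.01699 m.
B₁ = 1.86×10⁻⁴ T, B₂ = 2.92×10⁻⁴ T.
Between parallel currents the two contributions point in opposite directions, so they subtract. B = |B₁ − B₂| = |1.86×10⁻⁴ − 2.92×10⁻⁴| = 1.06×10⁻⁴ T.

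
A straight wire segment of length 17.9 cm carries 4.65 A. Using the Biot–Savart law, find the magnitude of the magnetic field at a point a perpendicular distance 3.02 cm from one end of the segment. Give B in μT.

B ≈ 15.2 μT

For a finite straight segment, B = (μ₀I/4πd)(sinθ₁ + sinθ₂), where θ₁, θ₂ are the angles from the perpendicular to each end.
The perpendicular foot is at one end, so the two end-offsets along the wire are 0 and L = 0.179 m.
sinθ₁ = 0/√(0²+0.0302²) = 0.0000; sinθ₂ = 0.179/√(0.179²+0.0302²) = 0.9861.
B = (4π×10⁻⁷ × 4.65) / (4π × 0.0302) × (0.0000 + 0.9861) = 1.52×10⁻⁵ T.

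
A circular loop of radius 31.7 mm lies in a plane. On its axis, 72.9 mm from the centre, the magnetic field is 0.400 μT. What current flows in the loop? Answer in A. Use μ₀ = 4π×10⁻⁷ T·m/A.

On the axis of a loop, B = μ₀IR²/[2(R²+z²)^(3/2)], so I = 2B(R²+z²)^(3/2)/(μ₀R²).
R² + z² = 0.001005 + 0.005314 = 0.006319 m²; raised to 3/2 gives 5.02×10⁻⁴ m³.
I = 2 × 4.00×10⁻⁷ × 5.02×10⁻⁴ / (1.26×10⁻⁶ × 0.001005) = 0.318 A.

I ≈ 0.318 A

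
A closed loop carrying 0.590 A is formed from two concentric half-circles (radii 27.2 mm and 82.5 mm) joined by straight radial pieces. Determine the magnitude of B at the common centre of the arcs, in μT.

B ≈ 4.57 μT

The radial connectors point toward the centre, so dl × r̂ = 0 and they contribute nothing.
Each semicircle gives μ₀I/(4R): inner arc 6.81×10⁻⁶ T, outer arc 2.25×10⁻⁶ T.
The two arcs carry current in opposite angular senses, so their fields oppose: B = |6.81×10⁻⁶ − 2.25×10⁻⁶| = 4.57×10⁻⁶ T.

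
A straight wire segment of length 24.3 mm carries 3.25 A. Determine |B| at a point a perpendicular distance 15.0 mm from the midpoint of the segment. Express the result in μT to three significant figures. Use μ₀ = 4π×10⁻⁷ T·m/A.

B ≈ 27.3 μT

For a finite straight segment, B = (μ₀I/4πd)(sinθ₁ + sinθ₂), where θ₁, θ₂ are the angles from the perpendicular to each end.
The perpendicular from the point meets the wire at its midpoint, so each end is L/2 = 0.01215 m away along the wire.
sinθ₁ = 0.01215/√(0.01215²+0.015²) = 0.6294; sinθ₂ = 0.01215/√(0.01215²+0.015²) = 0.6294.
B = (4π×10⁻⁷ × 3.25) / (4π × 0.015) × (0.6294 + 0.6294) = 2.73×10⁻⁵ T.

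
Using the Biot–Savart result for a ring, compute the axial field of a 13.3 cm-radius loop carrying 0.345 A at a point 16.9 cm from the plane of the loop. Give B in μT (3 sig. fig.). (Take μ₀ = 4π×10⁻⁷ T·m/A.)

B ≈ 0.386 μT

On the axis of a circular loop, B = μ₀IR² / [2(R²+z²)^(3/2)].
R² + z² = (0.133)² + (0.169)² = 0.04625 m², and (R²+z²)^(3/2) = 9.95×10⁻³ m³.
B = (4π×10⁻⁷ × 0.345 × 0.01769) / (2 × 9.95×10⁻³) = 3.86×10⁻⁷ T.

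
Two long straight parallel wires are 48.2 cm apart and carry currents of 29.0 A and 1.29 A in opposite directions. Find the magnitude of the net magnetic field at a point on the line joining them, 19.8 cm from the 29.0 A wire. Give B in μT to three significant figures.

Each long wire gives B = μ₀I/(2πd). Distances are d₁ = 0.198 m and d₂ = 0.284 m.
B₁ = 2.93×10⁻⁵ T, B₂ = 9.08×10⁻⁷ T.
Between antiparallel currents both contributions point the same way, so they add. B = B₁ + B₂ = 2.93×10⁻⁵ + 9.08×10⁻⁷ = 3.02×10⁻⁵ T.

B ≈ 30.2 μT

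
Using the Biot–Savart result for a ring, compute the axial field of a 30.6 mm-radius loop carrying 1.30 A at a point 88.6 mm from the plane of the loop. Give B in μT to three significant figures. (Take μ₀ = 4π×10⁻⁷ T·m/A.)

On the axis of a circular loop, B = μ₀IR² / [2(R²+z²)^(3/2)].
R² + z² = (0.0306)² + (0.0886)² = 0.008786 m², and (R²+z²)^(3/2) = 8.24×10⁻⁴ m³.
B = (4π×10⁻⁷ × 1.30 × 0.0009364) / (2 × 8.24×10⁻⁴) = 9.29×10⁻⁷ T.

B ≈ 0.929 μT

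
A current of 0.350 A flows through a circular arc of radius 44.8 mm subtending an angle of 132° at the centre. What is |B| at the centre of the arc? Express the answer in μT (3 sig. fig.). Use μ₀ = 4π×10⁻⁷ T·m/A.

B ≈ 1.80 μT

The Biot–Savart field of a circular arc at its centre is B = μ₀Iφ/(4πR), with φ = 2.304 rad.
B = (4π×10⁻⁷ × 0.350 × 2.304) / (4π × 0.0448) = 1.80×10⁻⁶ T.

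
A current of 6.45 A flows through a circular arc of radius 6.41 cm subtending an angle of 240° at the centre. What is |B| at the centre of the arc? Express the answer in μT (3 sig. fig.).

The Biot–Savart field of a circular arc at its centre is B = μ₀Iφ/(4πR), with φ = 4.189 rad.
B = (4π×10⁻⁷ × 6.45 × 4.189) / (4π × 0.0641) = 4.21×10⁻⁵ T.

B ≈ 42.1 μT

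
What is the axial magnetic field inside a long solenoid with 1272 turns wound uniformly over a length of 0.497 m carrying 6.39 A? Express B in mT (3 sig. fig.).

Inside a long solenoid, B = μ₀nI with n = 2559 turns/m.
B = 4π×10⁻⁷ × 2559 × 6.39 = 2.06×10⁻² T.

B ≈ 20.6 mT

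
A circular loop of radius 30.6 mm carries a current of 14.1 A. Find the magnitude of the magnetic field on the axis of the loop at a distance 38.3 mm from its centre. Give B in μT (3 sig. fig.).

On the axis of a circular loop, B = μ₀IR² / [2(R²+z²)^(3/2)].
R² + z² = (0.0306)² + (0.0383)² = 0.002403 m², and (R²+z²)^(3/2) = 1.18×10⁻⁴ m³.
B = (4π×10⁻⁷ × 14.1 × 0.0009364) / (2 × 1.18×10⁻⁴) = 7.04×10⁻⁵ T.

B ≈ 70.4 μT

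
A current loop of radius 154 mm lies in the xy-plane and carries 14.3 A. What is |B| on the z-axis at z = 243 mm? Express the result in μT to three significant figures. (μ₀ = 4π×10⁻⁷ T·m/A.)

On the axis of a circular loop, B = μ₀IR² / [2(R²+z²)^(3/2)].
R² + z² = (0.154)² + (0.243)² = 0.08277 m², and (R²+z²)^(3/2) = 2.38×10⁻² m³.
B = (4π×10⁻⁷ × 14.3 × 0.02372) / (2 × 2.38×10⁻²) = 8.95×10⁻⁶ T.

B ≈ 8.95 μT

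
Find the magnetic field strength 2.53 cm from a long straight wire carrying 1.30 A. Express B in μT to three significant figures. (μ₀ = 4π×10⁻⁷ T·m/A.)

For an infinitely long straight wire, B = μ₀I/(2πd).
B = (4π×10⁻⁷ × 1.30) / (2π × 0.0253) = 1.03×10⁻⁵ T.

B ≈ 10.3 μT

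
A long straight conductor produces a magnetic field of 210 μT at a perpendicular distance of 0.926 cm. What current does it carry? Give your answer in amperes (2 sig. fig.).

For a long straight wire B = μ₀I/(2πd), so I = 2πdB/μ₀.
I = 2π × 0.00926 × 2.10×10⁻⁴ / (4π×10⁻⁷) = 9.72 A.

I ≈ 9.7 A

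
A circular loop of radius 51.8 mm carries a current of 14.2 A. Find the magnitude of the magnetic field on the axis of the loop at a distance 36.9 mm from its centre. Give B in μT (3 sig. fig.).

On the axis of a circular loop, B = μ₀IR² / [2(R²+z²)^(3/2)].
R² + z² = (0.0518)² + (0.0369)² = 0.004045 m², and (R²+z²)^(3/2) = 2.57×10⁻⁴ m³.
B = (4π×10⁻⁷ × 14.2 × 0.002683) / (2 × 2.57×10⁻⁴) = 9.31×10⁻⁵ T.

B ≈ 93.1 μT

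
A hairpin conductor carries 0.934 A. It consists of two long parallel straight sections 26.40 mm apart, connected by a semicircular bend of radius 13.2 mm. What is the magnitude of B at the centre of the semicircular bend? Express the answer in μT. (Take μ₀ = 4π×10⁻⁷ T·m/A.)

B ≈ 36.4 μT

The semicircular arc contributes B_arc = μ₀I·π/(4πR) = μ₀I/(4R) = 2.22×10⁻⁵ T.
Each semi-infinite lead is at perpendicular distance R = 0.0132 m from the centre, with the perpendicular foot at its near end, so it contributes μ₀I/(4πR); both point the same way, together 1.42×10⁻⁵ T.
Arc and leads all point the same direction: B = 2.22×10⁻⁵ + 1.42×10⁻⁵ = 3.64×10⁻⁵ T.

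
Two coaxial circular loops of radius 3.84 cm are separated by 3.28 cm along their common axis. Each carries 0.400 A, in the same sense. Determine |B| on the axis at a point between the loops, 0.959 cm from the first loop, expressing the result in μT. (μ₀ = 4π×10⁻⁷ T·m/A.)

B ≈ 10.1 μT

Each loop contributes B = μ₀IR²/[2(R²+z²)^(3/2)] on the axis, with z measured from that loop.
Loop 1 (z = 0.00959 m): B₁ = 5.98×10⁻⁶ T. Loop 2 (z = 0.02321 m): B₂ = 4.10×10⁻⁶ T.
The fields add: B = B₁ + B₂ = 1.01×10⁻⁵ T.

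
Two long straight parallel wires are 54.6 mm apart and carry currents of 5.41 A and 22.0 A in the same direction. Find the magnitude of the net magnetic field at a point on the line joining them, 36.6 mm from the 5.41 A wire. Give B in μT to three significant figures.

Each long wire gives B = μ₀I/(2πd). Distances are d₁ = 0.0366 m and d₂ = 0.018 m.
B₁ = 2.96×10⁻⁵ T, B₂ = 2.44×10⁻⁴ T.
Between parallel currents the two contributions point in opposite directions, so they subtract. B = |B₁ − B₂| = |2.96×10⁻⁵ − 2.44×10⁻⁴| = 2.15×10⁻⁴ T.

B ≈ 215 μT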